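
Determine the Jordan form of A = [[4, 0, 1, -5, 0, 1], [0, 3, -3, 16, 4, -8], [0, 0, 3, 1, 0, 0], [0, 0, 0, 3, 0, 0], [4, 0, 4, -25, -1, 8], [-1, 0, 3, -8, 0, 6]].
The characteristic polynomial is det(xI - A) = (x - 5)^2(x - 3)^3(x + 1), so the eigenvalues are -1 (algebraic multiplicity 1), 3 (algebraic multiplicity 3), 5 (algebraic multiplicity 2).

For λ = -1: algebraic multiplicity 1 gives one 1×1 block.

For λ = 3: rank(A - 3I) = 5, rank((A - 3I)^2) = 4, rank((A - 3I)^3) = 3. The eigenspace has dimension 6 - 5 = 1, so there is 1 Jordan block; the rank sequence gives block sizes [3].

For λ = 5: rank(A - 5I) = 5, rank((A - 5I)^2) = 4. The eigenspace has dimension 6 - 5 = 1, so there is 1 Jordan block; the rank sequence gives block sizes [2].

Assembling the blocks gives the Jordan form J above.

J = [[-1, 0, 0, 0, 0, 0], [0, 3, 1, 0, 0, 0], [0, 0, 3, 1, 0, 0], [0, 0, 0, 3, 0, 0], [0, 0, 0, 0, 5, 1], [0, 0, 0, 0, 0, 5]]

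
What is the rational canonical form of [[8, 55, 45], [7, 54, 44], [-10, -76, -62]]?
R = [[0, 0, -2], [1, 0, 3], [0, 1, 0]]

The invariant factors of A (the non-unit diagonal entries of the Smith normal form of xI - A over ℚ[x]) are (x - 1)^2(x + 2), each dividing the next. The characteristic polynomial is their product, (x - 1)^2(x + 2).

The rational canonical form is the block-diagonal matrix of companion matrices C(f_i):
R = [[0, 0, -2], [1, 0, 3], [0, 1, 0]].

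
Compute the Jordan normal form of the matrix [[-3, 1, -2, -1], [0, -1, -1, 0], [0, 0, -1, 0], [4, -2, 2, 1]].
J = [[-1, 1, 0, 0], [0, -1, 1, 0], [0, 0, -1, 0], [0, 0, 0, -1]]

The characteristic polynomial is det(xI - A) = (x + 1)^4, so the eigenvalues are -1 (algebraic multiplicity 4).

For λ = -1: rank(A + I) = 2, rank((A + I)^2) = 1, rank((A + I)^3) = 0. The eigenspace has dimension 4 - 2 = 2, so there are 2 Jordan blocks; the rank sequence gives block sizes [3, 1].

Assembling the blocks gives the Jordan form J above.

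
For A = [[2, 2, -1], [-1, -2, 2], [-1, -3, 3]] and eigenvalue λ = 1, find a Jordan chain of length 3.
We seek v_1 ∈ ker((A - I)^3) \ ker((A - I)^2), then set v_{i+1} = (A - I) v_i.

One such chain is v_1 = [[-1, 2, 3]]^T, v_2 = [[0, 1, 1]]^T, v_3 = [[1, -1, -1]]^T. Check: (A - I) v_3 = [[0, 0, 0]]^T = 0.

v_1 = [[-1, 2, 3]]^T, v_2 = [[0, 1, 1]]^T, v_3 = [[1, -1, -1]]^T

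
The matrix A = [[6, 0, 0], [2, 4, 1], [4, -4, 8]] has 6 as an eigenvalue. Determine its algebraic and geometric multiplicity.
algebraic multiplicity 3, geometric multiplicity 2

The characteristic polynomial is (x - 6)^3, so the factor x - 6 appears with exponent 3: the algebraic multiplicity is 3.

rank(A - 6I) = 1, so the eigenspace has dimension 3 - 1 = 2: the geometric multiplicity is 2.

Since 2 < 3, A is not diagonalizable.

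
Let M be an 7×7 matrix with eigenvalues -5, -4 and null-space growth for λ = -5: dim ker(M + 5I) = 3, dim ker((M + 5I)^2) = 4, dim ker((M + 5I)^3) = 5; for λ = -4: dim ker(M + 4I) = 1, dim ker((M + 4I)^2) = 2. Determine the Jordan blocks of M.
Jordan blocks: (-5, 3), (-5, 1), (-5, 1), (-4, 2)

λ = -5: successive nullity increments [3, 1, 1] count blocks of size ≥ k; block sizes are [3, 1, 1].
λ = -4: successive nullity increments [1, 1] count blocks of size ≥ k; block sizes are [2].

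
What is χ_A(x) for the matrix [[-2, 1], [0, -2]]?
χ_A(x) = (x + 2)^2

xI - A = [[x + 2, -1], [0, x + 2]].

Expanding det(xI - A) along the first row:
det(xI - A) = + (x + 2)·det([[x + 2]]) - (-1)·det([[0]]).

Evaluating gives χ_A(x) = x^2 + 4x + 4 = (x + 2)^2.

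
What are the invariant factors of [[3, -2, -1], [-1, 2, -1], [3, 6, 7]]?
The Jordan structure of A has elementary divisors (x - 4)^2, (x - 4). Arranging the block sizes at each eigenvalue in decreasing order and taking row products gives the invariant factors.

Invariant factors (smallest first, each dividing the next): x - 4, (x - 4)^2.

Check: the last factor (x - 4)^2 is the minimal polynomial, and the product (x - 4)^3 is the characteristic polynomial.

x - 4, (x - 4)^2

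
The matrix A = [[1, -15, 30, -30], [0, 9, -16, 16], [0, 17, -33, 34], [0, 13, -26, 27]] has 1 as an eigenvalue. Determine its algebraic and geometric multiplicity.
The characteristic polynomial is (x - 1)^4, so the factor x - 1 appears with exponent 4: the algebraic multiplicity is 4.

rank(A - I) = 1, so the eigenspace has dimension 4 - 1 = 3: the geometric multiplicity is 3.

Since 3 < 4, A is not diagonalizable.

algebraic multiplicity 4, geometric multiplicity 3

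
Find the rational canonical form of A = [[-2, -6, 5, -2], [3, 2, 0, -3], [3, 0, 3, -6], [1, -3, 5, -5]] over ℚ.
R = [[0, -3, 0, 0], [1, -1, 0, 0], [0, 0, 0, -3], [0, 0, 1, -1]]

The invariant factors of A (the non-unit diagonal entries of the Smith normal form of xI - A over ℚ[x]) are x^2 + x + 3, x^2 + x + 3, each dividing the next. The characteristic polynomial is their product, (x^2 + x + 3)^2.

The rational canonical form is the block-diagonal matrix of companion matrices C(f_i):
R = [[0, -3, 0, 0], [1, -1, 0, 0], [0, 0, 0, -3], [0, 0, 1, -1]].

Note the characteristic polynomial does not split into linear factors over ℚ, so A has no Jordan form over ℚ; the rational canonical form exists over any field.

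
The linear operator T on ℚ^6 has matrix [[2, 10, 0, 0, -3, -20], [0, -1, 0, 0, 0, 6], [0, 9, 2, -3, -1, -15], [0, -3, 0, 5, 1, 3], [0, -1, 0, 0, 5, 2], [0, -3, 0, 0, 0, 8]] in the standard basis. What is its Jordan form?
J = [[2, 0, 0, 0, 0, 0], [0, 2, 0, 0, 0, 0], [0, 0, 2, 0, 0, 0], [0, 0, 0, 5, 1, 0], [0, 0, 0, 0, 5, 1], [0, 0, 0, 0, 0, 5]]

The characteristic polynomial is det(xI - A) = (x - 5)^3(x - 2)^3, so the eigenvalues are 2 (algebraic multiplicity 3), 5 (algebraic multiplicity 3).

For λ = 2: rank(A - 2I) = 3. The eigenspace has dimension 6 - 3 = 3, so there are 3 Jordan blocks; the rank sequence gives block sizes [1, 1, 1].

For λ = 5: rank(A - 5I) = 5, rank((A - 5I)^2) = 4, rank((A - 5I)^3) = 3. The eigenspace has dimension 6 - 5 = 1, so there is 1 Jordan block; the rank sequence gives block sizes [3].

Assembling the blocks gives the Jordan form J above.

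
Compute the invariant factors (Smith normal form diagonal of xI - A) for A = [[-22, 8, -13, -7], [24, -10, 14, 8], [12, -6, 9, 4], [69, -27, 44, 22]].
The Jordan structure of A has elementary divisors (x + 1)^3, (x - 2). Arranging the block sizes at each eigenvalue in decreasing order and taking row products gives the invariant factors.

Invariant factors (smallest first, each dividing the next): (x - 2)(x + 1)^3.

Check: the last factor (x - 2)(x + 1)^3 is the minimal polynomial, and the product (x - 2)(x + 1)^3 is the characteristic polynomial.

(x - 2)(x + 1)^3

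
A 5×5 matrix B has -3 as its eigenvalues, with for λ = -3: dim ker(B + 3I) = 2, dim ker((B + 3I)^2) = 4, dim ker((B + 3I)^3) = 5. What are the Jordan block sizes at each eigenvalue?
Jordan blocks: (-3, 3), (-3, 2)

λ = -3: successive nullity increments [2, 2, 1] count blocks of size ≥ k; block sizes are [3, 2].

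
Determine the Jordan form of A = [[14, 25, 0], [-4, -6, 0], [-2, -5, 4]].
J = [[4, 1, 0], [0, 4, 0], [0, 0, 4]]

The characteristic polynomial is det(xI - A) = (x - 4)^3, so the eigenvalues are 4 (algebraic multiplicity 3).

For λ = 4: rank(A - 4I) = 1, rank((A - 4I)^2) = 0. The eigenspace has dimension 3 - 1 = 2, so there are 2 Jordan blocks; the rank sequence gives block sizes [2, 1].

Assembling the blocks gives the Jordan form J above.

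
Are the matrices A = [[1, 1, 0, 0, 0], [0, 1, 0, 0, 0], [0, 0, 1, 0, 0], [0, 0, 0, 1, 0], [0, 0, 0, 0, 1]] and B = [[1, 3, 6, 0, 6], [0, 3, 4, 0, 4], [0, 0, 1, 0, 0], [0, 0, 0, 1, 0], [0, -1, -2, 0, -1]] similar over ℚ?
Two matrices over a field are similar if and only if they have the same invariant factors.

Both A and B have characteristic polynomial (x - 1)^5 and minimal polynomial (x - 1)^2. Computing further, both have invariant factors x - 1, x - 1, x - 1, (x - 1)^2. Hence A and B are similar.

Yes.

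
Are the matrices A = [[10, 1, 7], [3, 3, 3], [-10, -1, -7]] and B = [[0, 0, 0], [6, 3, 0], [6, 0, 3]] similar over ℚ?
No.

Both have characteristic polynomial x(x - 3)^2, but the minimal polynomial of A is x(x - 3)^2 while the minimal polynomial of B is x(x - 3). The minimal polynomial is a similarity invariant, so A and B are not similar.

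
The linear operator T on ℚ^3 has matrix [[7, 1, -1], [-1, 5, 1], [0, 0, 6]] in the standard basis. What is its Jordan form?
J = [[6, 1, 0], [0, 6, 0], [0, 0, 6]]

The characteristic polynomial is det(xI - A) = (x - 6)^3, so the eigenvalues are 6 (algebraic multiplicity 3).

For λ = 6: rank(A - 6I) = 1, rank((A - 6I)^2) = 0. The eigenspace has dimension 3 - 1 = 2, so there are 2 Jordan blocks; the rank sequence gives block sizes [2, 1].

Assembling the blocks gives the Jordan form J above.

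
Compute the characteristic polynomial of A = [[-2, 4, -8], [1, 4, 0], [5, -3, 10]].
χ_A(x) = (x - 4)^3

xI - A = [[x + 2, -4, 8], [-1, x - 4, 0], [-5, 3, x - 10]].

Expanding det(xI - A) along the first row:
det(xI - A) = + (x + 2)·det([[x - 4, 0], [3, x - 10]]) - (-4)·det([[-1, 0], [-5, x - 10]]) + (8)·det([[-1, x - 4], [-5, 3]]).

Evaluating gives χ_A(x) = x^3 - 12x^2 + 48x - 64 = (x - 4)^3.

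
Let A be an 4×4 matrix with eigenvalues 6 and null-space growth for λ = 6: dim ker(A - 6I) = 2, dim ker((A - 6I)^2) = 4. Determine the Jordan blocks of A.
Jordan blocks: (6, 2), (6, 2)

λ = 6: successive nullity increments [2, 2] count blocks of size ≥ k; block sizes are [2, 2].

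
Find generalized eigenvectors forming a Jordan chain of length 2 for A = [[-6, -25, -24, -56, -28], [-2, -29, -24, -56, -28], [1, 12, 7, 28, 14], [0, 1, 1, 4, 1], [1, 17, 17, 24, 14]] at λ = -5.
We seek v_1 ∈ ker((A + 5I)^2) \ ker(A + 5I), then set v_{i+1} = (A + 5I) v_i.

One such chain is v_1 = [[-1, -1, 1, 0, 0]]^T, v_2 = [[2, 2, -1, 0, -1]]^T. Check: (A + 5I) v_2 = [[0, 0, 0, 0, 0]]^T = 0.

v_1 = [[-1, -1, 1, 0, 0]]^T, v_2 = [[2, 2, -1, 0, -1]]^T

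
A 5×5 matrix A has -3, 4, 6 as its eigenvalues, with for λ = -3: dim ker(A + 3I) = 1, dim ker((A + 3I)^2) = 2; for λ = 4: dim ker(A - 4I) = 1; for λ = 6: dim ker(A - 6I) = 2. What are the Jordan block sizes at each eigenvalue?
Jordan blocks: (-3, 2), (4, 1), (6, 1), (6, 1)

λ = -3: successive nullity increments [1, 1] count blocks of size ≥ k; block sizes are [2].
λ = 4: successive nullity increments [1] count blocks of size ≥ k; block sizes are [1].
λ = 6: successive nullity increments [2] count blocks of size ≥ k; block sizes are [1, 1].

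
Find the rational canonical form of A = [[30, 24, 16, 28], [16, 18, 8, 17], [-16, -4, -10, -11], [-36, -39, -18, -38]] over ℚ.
The invariant factors of A (the non-unit diagonal entries of the Smith normal form of xI - A over ℚ[x]) are x + 2, (x + 2)(x^2 - 4x + 5), each dividing the next. The characteristic polynomial is their product, (x + 2)^2(x^2 - 4x + 5).

The rational canonical form is the block-diagonal matrix of companion matrices C(f_i):
R = [[-2, 0, 0, 0], [0, 0, 0, -10], [0, 1, 0, 3], [0, 0, 1, 2]].

Note the characteristic polynomial does not split into linear factors over ℚ, so A has no Jordan form over ℚ; the rational canonical form exists over any field.

R = [[-2, 0, 0, 0], [0, 0, 0, -10], [0, 1, 0, 3], [0, 0, 1, 2]]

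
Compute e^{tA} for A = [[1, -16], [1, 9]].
e^{tA} = [[(1 - 4*t)*e^{5*t}, -16*t*e^{5*t}], [t*e^{5*t}, (4*t + 1)*e^{5*t}]]

A has Jordan form J = [[5, 1], [0, 5]] with A = PJP^{-1}, so e^{tA} = P e^{tJ} P^{-1}.

For a Jordan block J_k(λ), e^{tJ_k(λ)} = e^{λt} · (I + tN + t^2 N^2/2! + ... + t^{k-1} N^{k-1}/(k-1)!) where N is the nilpotent superdiagonal part.

Assembling the blocks and conjugating back gives the entries of e^{tA} as shown above.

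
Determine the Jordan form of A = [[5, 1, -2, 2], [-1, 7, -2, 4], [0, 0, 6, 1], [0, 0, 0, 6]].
The characteristic polynomial is det(xI - A) = (x - 6)^4, so the eigenvalues are 6 (algebraic multiplicity 4).

For λ = 6: rank(A - 6I) = 2, rank((A - 6I)^2) = 0. The eigenspace has dimension 4 - 2 = 2, so there are 2 Jordan blocks; the rank sequence gives block sizes [2, 2].

Assembling the blocks gives the Jordan form J above.

J = [[6, 1, 0, 0], [0, 6, 0, 0], [0, 0, 6, 1], [0, 0, 0, 6]]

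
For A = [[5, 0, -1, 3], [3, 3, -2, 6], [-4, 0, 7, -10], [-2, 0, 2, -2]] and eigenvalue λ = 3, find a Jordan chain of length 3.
v_1 = [[0, 0, 1, 0]]^T, v_2 = [[-1, -2, 4, 2]]^T, v_3 = [[0, 1, 0, 0]]^T

We seek v_1 ∈ ker((A - 3I)^3) \ ker((A - 3I)^2), then set v_{i+1} = (A - 3I) v_i.

One such chain is v_1 = [[0, 0, 1, 0]]^T, v_2 = [[-1, -2, 4, 2]]^T, v_3 = [[0, 1, 0, 0]]^T. Check: (A - 3I) v_3 = [[0, 0, 0, 0]]^T = 0.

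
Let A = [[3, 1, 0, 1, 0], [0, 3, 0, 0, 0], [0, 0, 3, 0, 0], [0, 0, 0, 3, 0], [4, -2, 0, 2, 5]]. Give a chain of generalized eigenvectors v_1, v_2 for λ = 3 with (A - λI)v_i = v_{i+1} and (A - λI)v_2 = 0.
We seek v_1 ∈ ker((A - 3I)^2) \ ker(A - 3I), then set v_{i+1} = (A - 3I) v_i.

One such chain is v_1 = [[0, 1, 1, 0, 0]]^T, v_2 = [[1, 0, 0, 0, -2]]^T. Check: (A - 3I) v_2 = [[0, 0, 0, 0, 0]]^T = 0.

v_1 = [[0, 1, 1, 0, 0]]^T, v_2 = [[1, 0, 0, 0, -2]]^T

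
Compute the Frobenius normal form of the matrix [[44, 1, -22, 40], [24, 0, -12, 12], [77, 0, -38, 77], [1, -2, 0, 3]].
The invariant factors of A (the non-unit diagonal entries of the Smith normal form of xI - A over ℚ[x]) are x - 6, x(x - 6)(x + 3), each dividing the next. The characteristic polynomial is their product, x(x - 6)^2(x + 3).

The rational canonical form is the block-diagonal matrix of companion matrices C(f_i):
R = [[6, 0, 0, 0], [0, 0, 0, 0], [0, 1, 0, 18], [0, 0, 1, 3]].

R = [[6, 0, 0, 0], [0, 0, 0, 0], [0, 1, 0, 18], [0, 0, 1, 3]]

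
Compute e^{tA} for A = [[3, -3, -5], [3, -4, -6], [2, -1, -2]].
e^{tA} = [[(-3*t^2 + 8*t + 2)*e^{-t}/2, t*(t - 3)*e^{-t}, t*(3*t - 10)*e^{-t}/2], [3*t*(2 - 3*t)*e^{-t}/2, (3*t^2 - 3*t + 1)*e^{-t}, 3*t*(3*t - 4)*e^{-t}/2], [t*(3*t + 4)*e^{-t}/2, -t*(t + 1)*e^{-t}, (-3*t^2/2 - t + 1)*e^{-t}]]

A has Jordan form J = [[-1, 1, 0], [0, -1, 1], [0, 0, -1]] with A = PJP^{-1}, so e^{tA} = P e^{tJ} P^{-1}.

For a Jordan block J_k(λ), e^{tJ_k(λ)} = e^{λt} · (I + tN + t^2 N^2/2! + ... + t^{k-1} N^{k-1}/(k-1)!) where N is the nilpotent superdiagonal part.

Assembling the blocks and conjugating back gives the entries of e^{tA} as shown above.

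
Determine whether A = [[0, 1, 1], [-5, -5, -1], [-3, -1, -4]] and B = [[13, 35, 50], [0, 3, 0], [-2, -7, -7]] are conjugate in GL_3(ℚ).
No.

trace(A) = -9 but trace(B) = 9. The trace is a similarity invariant, so A and B are not similar.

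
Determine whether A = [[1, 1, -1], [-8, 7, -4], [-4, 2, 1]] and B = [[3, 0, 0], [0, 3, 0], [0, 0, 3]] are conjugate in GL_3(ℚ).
Both have characteristic polynomial (x - 3)^3, but the minimal polynomial of A is (x - 3)^2 while the minimal polynomial of B is x - 3. The minimal polynomial is a similarity invariant, so A and B are not similar.

No.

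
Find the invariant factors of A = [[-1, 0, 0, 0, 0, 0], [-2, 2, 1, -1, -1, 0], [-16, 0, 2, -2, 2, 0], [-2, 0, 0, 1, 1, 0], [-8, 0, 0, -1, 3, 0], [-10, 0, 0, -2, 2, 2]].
The Jordan structure of A has elementary divisors (x + 1), (x - 2)^2, (x - 2)^2, (x - 2). Arranging the block sizes at each eigenvalue in decreasing order and taking row products gives the invariant factors.

Invariant factors (smallest first, each dividing the next): x - 2, (x - 2)^2, (x - 2)^2(x + 1).

Check: the last factor (x - 2)^2(x + 1) is the minimal polynomial, and the product (x - 2)^5(x + 1) is the characteristic polynomial.

x - 2, (x - 2)^2, (x - 2)^2(x + 1)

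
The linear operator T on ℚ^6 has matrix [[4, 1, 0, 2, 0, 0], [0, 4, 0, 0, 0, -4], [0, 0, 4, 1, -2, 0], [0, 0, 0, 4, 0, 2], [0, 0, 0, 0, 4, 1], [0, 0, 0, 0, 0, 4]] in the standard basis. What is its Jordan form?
The characteristic polynomial is det(xI - A) = (x - 4)^6, so the eigenvalues are 4 (algebraic multiplicity 6).

For λ = 4: rank(A - 4I) = 3, rank((A - 4I)^2) = 0. The eigenspace has dimension 6 - 3 = 3, so there are 3 Jordan blocks; the rank sequence gives block sizes [2, 2, 2].

Assembling the blocks gives the Jordan form J above.

J = [[4, 1, 0, 0, 0, 0], [0, 4, 0, 0, 0, 0], [0, 0, 4, 1, 0, 0], [0, 0, 0, 4, 0, 0], [0, 0, 0, 0, 4, 1], [0, 0, 0, 0, 0, 4]]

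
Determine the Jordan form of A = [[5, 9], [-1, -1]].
The characteristic polynomial is det(xI - A) = (x - 2)^2, so the eigenvalues are 2 (algebraic multiplicity 2).

For λ = 2: rank(A - 2I) = 1, rank((A - 2I)^2) = 0. The eigenspace has dimension 2 - 1 = 1, so there is 1 Jordan block; the rank sequence gives block sizes [2].

Assembling the blocks gives the Jordan form J above.

J = [[2, 1], [0, 2]]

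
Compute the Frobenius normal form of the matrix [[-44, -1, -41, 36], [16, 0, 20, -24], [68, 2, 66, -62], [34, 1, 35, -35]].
R = [[-4, 0, 0, 0], [0, 0, 0, -16], [0, 1, 0, -24], [0, 0, 1, -9]]

The invariant factors of A (the non-unit diagonal entries of the Smith normal form of xI - A over ℚ[x]) are x + 4, (x + 1)(x + 4)^2, each dividing the next. The characteristic polynomial is their product, (x + 1)(x + 4)^3.

The rational canonical form is the block-diagonal matrix of companion matrices C(f_i):
R = [[-4, 0, 0, 0], [0, 0, 0, -16], [0, 1, 0, -24], [0, 0, 1, -9]].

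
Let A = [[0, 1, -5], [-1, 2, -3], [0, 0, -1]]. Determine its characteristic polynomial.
χ_A(x) = (x - 1)^2(x + 1)

xI - A = [[x, -1, 5], [1, x - 2, 3], [0, 0, x + 1]].

Expanding det(xI - A) along the first row:
det(xI - A) = + (x)·det([[x - 2, 3], [0, x + 1]]) - (-1)·det([[1, 3], [0, x + 1]]) + (5)·det([[1, x - 2], [0, 0]]).

Evaluating gives χ_A(x) = x^3 - x^2 - x + 1 = (x - 1)^2(x + 1).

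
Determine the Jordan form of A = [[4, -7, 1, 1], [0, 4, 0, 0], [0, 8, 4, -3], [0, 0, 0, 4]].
J = [[4, 1, 0, 0], [0, 4, 1, 0], [0, 0, 4, 0], [0, 0, 0, 4]]

The characteristic polynomial is det(xI - A) = (x - 4)^4, so the eigenvalues are 4 (algebraic multiplicity 4).

For λ = 4: rank(A - 4I) = 2, rank((A - 4I)^2) = 1, rank((A - 4I)^3) = 0. The eigenspace has dimension 4 - 2 = 2, so there are 2 Jordan blocks; the rank sequence gives block sizes [3, 1].

Assembling the blocks gives the Jordan form J above.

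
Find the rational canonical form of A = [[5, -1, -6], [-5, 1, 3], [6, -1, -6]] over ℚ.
The invariant factors of A (the non-unit diagonal entries of the Smith normal form of xI - A over ℚ[x]) are x^3 + 3x - 3, each dividing the next. The characteristic polynomial is their product, x^3 + 3x - 3.

The rational canonical form is the block-diagonal matrix of companion matrices C(f_i):
R = [[0, 0, 3], [1, 0, -3], [0, 1, 0]].

Note the characteristic polynomial does not split into linear factors over ℚ, so A has no Jordan form over ℚ; the rational canonical form exists over any field.

R = [[0, 0, 3], [1, 0, -3], [0, 1, 0]]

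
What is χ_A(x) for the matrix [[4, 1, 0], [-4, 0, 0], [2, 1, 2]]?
χ_A(x) = (x - 2)^3

xI - A = [[x - 4, -1, 0], [4, x, 0], [-2, -1, x - 2]].

Expanding det(xI - A) along the first row:
det(xI - A) = + (x - 4)·det([[x, 0], [-1, x - 2]]) - (-1)·det([[4, 0], [-2, x - 2]]) + (0)·det([[4, x], [-2, -1]]).

Evaluating gives χ_A(x) = x^3 - 6x^2 + 12x - 8 = (x - 2)^3.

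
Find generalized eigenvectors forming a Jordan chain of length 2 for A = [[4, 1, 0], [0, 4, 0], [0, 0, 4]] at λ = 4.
We seek v_1 ∈ ker((A - 4I)^2) \ ker(A - 4I), then set v_{i+1} = (A - 4I) v_i.

One such chain is v_1 = [[1, 1, 0]]^T, v_2 = [[1, 0, 0]]^T. Check: (A - 4I) v_2 = [[0, 0, 0]]^T = 0.

v_1 = [[1, 1, 0]]^T, v_2 = [[1, 0, 0]]^T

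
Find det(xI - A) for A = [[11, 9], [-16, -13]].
χ_A(x) = (x + 1)^2

xI - A = [[x - 11, -9], [16, x + 13]].

Expanding det(xI - A) along the first row:
det(xI - A) = + (x - 11)·det([[x + 13]]) - (-9)·det([[16]]).

Evaluating gives χ_A(x) = x^2 + 2x + 1 = (x + 1)^2.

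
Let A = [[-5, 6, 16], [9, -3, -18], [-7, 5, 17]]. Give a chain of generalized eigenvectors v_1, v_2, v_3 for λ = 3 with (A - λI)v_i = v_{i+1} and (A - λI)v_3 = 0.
v_1 = [[-1, 1, -1]]^T, v_2 = [[-2, 3, -2]]^T, v_3 = [[2, 0, 1]]^T

We seek v_1 ∈ ker((A - 3I)^3) \ ker((A - 3I)^2), then set v_{i+1} = (A - 3I) v_i.

One such chain is v_1 = [[-1, 1, -1]]^T, v_2 = [[-2, 3, -2]]^T, v_3 = [[2, 0, 1]]^T. Check: (A - 3I) v_3 = [[0, 0, 0]]^T = 0.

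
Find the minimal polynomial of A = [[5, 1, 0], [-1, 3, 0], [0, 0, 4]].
m_A(x) = (x - 4)^2

The characteristic polynomial factors as (x - 4)^3. The minimal polynomial is ∏(x - λ)^{k_λ} where k_λ is the size of the largest Jordan block at λ.

For λ = 4: rank(A - 4I) = 1, and the largest Jordan block has size 2 (the smallest k with rank((A - 4I)^k) = rank((A - 4I)^(k+1))).

So m_A(x) = (x - 4)^2.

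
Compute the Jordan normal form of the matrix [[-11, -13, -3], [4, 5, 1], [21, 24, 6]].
The characteristic polynomial is det(xI - A) = x^3, so the eigenvalues are 0 (algebraic multiplicity 3).

For λ = 0: rank(A) = 2, rank(A^2) = 1, rank(A^3) = 0. The eigenspace has dimension 3 - 2 = 1, so there is 1 Jordan block; the rank sequence gives block sizes [3].

Assembling the blocks gives the Jordan form J above.

J = [[0, 1, 0], [0, 0, 1], [0, 0, 0]]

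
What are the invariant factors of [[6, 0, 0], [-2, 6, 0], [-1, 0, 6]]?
The Jordan structure of A has elementary divisors (x - 6)^2, (x - 6). Arranging the block sizes at each eigenvalue in decreasing order and taking row products gives the invariant factors.

Invariant factors (smallest first, each dividing the next): x - 6, (x - 6)^2.

Check: the last factor (x - 6)^2 is the minimal polynomial, and the product (x - 6)^3 is the characteristic polynomial.

x - 6, (x - 6)^2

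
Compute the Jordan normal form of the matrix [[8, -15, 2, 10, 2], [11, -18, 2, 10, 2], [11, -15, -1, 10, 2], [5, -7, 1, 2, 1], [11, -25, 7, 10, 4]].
J = [[-3, 1, 0, 0, 0], [0, -3, 0, 0, 0], [0, 0, -3, 0, 0], [0, 0, 0, 2, 1], [0, 0, 0, 0, 2]]

The characteristic polynomial is det(xI - A) = (x - 2)^2(x + 3)^3, so the eigenvalues are -3 (algebraic multiplicity 3), 2 (algebraic multiplicity 2).

For λ = -3: rank(A + 3I) = 3, rank((A + 3I)^2) = 2. The eigenspace has dimension 5 - 3 = 2, so there are 2 Jordan blocks; the rank sequence gives block sizes [2, 1].

For λ = 2: rank(A - 2I) = 4, rank((A - 2I)^2) = 3. The eigenspace has dimension 5 - 4 = 1, so there is 1 Jordan block; the rank sequence gives block sizes [2].

Assembling the blocks gives the Jordan form J above.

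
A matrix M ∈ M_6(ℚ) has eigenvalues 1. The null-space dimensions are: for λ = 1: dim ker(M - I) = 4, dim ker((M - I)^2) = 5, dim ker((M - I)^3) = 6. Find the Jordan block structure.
λ = 1: successive nullity increments [4, 1, 1] count blocks of size ≥ k; block sizes are [3, 1, 1, 1].

Jordan blocks: (1, 3), (1, 1), (1, 1), (1, 1)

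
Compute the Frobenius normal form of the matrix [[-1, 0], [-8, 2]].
R = [[0, 2], [1, 1]]

The invariant factors of A (the non-unit diagonal entries of the Smith normal form of xI - A over ℚ[x]) are (x - 2)(x + 1), each dividing the next. The characteristic polynomial is their product, (x - 2)(x + 1).

The rational canonical form is the block-diagonal matrix of companion matrices C(f_i):
R = [[0, 2], [1, 1]].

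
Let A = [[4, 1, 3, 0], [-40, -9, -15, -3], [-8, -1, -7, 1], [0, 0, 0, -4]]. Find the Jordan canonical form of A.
The characteristic polynomial is det(xI - A) = (x + 4)^4, so the eigenvalues are -4 (algebraic multiplicity 4).

For λ = -4: rank(A + 4I) = 2, rank((A + 4I)^2) = 0. The eigenspace has dimension 4 - 2 = 2, so there are 2 Jordan blocks; the rank sequence gives block sizes [2, 2].

Assembling the blocks gives the Jordan form J above.

J = [[-4, 1, 0, 0], [0, -4, 0, 0], [0, 0, -4, 1], [0, 0, 0, -4]]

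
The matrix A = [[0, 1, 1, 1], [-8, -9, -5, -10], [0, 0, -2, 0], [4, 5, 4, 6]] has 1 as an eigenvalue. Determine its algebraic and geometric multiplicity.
The characteristic polynomial is (x - 1)(x + 2)^3, so the factor x - 1 appears with exponent 1: the algebraic multiplicity is 1.

rank(A - I) = 3, so the eigenspace has dimension 4 - 3 = 1: the geometric multiplicity is 1.

algebraic multiplicity 1, geometric multiplicity 1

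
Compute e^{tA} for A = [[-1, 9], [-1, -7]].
A has Jordan form J = [[-4, 1], [0, -4]] with A = PJP^{-1}, so e^{tA} = P e^{tJ} P^{-1}.

For a Jordan block J_k(λ), e^{tJ_k(λ)} = e^{λt} · (I + tN + t^2 N^2/2! + ... + t^{k-1} N^{k-1}/(k-1)!) where N is the nilpotent superdiagonal part.

Assembling the blocks and conjugating back gives the entries of e^{tA} as shown above.

e^{tA} = [[(3*t + 1)*e^{-4*t}, 9*t*e^{-4*t}], [-t*e^{-4*t}, (1 - 3*t)*e^{-4*t}]]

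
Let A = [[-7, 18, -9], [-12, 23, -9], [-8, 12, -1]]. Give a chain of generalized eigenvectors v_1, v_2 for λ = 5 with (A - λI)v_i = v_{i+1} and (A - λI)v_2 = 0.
We seek v_1 ∈ ker((A - 5I)^2) \ ker(A - 5I), then set v_{i+1} = (A - 5I) v_i.

One such chain is v_1 = [[2, 2, 1]]^T, v_2 = [[3, 3, 2]]^T. Check: (A - 5I) v_2 = [[0, 0, 0]]^T = 0.

v_1 = [[2, 2, 1]]^T, v_2 = [[3, 3, 2]]^T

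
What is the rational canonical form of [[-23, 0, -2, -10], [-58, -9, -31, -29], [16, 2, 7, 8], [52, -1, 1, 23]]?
The invariant factors of A (the non-unit diagonal entries of the Smith normal form of xI - A over ℚ[x]) are x + 3, x(x - 4)(x + 3), each dividing the next. The characteristic polynomial is their product, x(x - 4)(x + 3)^2.

The rational canonical form is the block-diagonal matrix of companion matrices C(f_i):
R = [[-3, 0, 0, 0], [0, 0, 0, 0], [0, 1, 0, 12], [0, 0, 1, 1]].

R = [[-3, 0, 0, 0], [0, 0, 0, 0], [0, 1, 0, 12], [0, 0, 1, 1]]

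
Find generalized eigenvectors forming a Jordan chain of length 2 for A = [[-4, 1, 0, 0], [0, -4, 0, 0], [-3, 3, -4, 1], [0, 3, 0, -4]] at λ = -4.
We seek v_1 ∈ ker((A + 4I)^2) \ ker(A + 4I), then set v_{i+1} = (A + 4I) v_i.

One such chain is v_1 = [[1, 1, 0, 0]]^T, v_2 = [[1, 0, 0, 3]]^T. Check: (A + 4I) v_2 = [[0, 0, 0, 0]]^T = 0.

v_1 = [[1, 1, 0, 0]]^T, v_2 = [[1, 0, 0, 3]]^T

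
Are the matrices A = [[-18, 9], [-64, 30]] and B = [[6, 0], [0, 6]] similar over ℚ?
Both have characteristic polynomial (x - 6)^2, but the minimal polynomial of A is (x - 6)^2 while the minimal polynomial of B is x - 6. The minimal polynomial is a similarity invariant, so A and B are not similar.

No.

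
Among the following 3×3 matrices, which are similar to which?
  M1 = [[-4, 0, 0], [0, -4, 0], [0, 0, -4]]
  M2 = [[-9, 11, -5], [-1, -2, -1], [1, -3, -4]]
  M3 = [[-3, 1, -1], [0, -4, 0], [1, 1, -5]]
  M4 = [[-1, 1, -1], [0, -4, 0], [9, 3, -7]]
Characteristic polynomials: χ_{M1} = (x + 4)^3, χ_{M2} = (x + 5)^3, χ_{M3} = (x + 4)^3, χ_{M4} = (x + 4)^3.

{M1}: invariant factors x + 4, x + 4, x + 4.

{M2}: invariant factors (x + 5)^3.

{M3, M4}: invariant factors x + 4, (x + 4)^2.

Matrices are similar if and only if their invariant-factor lists agree; the partition into similarity classes is {M1}, {M2}, {M3, M4}.

3 classes: {M1}, {M2}, {M3, M4}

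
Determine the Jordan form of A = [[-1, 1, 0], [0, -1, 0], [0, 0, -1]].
J = [[-1, 1, 0], [0, -1, 0], [0, 0, -1]]

The characteristic polynomial is det(xI - A) = (x + 1)^3, so the eigenvalues are -1 (algebraic multiplicity 3).

For λ = -1: rank(A + I) = 1, rank((A + I)^2) = 0. The eigenspace has dimension 3 - 1 = 2, so there are 2 Jordan blocks; the rank sequence gives block sizes [2, 1].

Assembling the blocks gives the Jordan form J above.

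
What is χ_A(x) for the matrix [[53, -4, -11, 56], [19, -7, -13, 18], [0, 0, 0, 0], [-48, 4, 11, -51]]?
xI - A = [[x - 53, 4, 11, -56], [-19, x + 7, 13, -18], [0, 0, x, 0], [48, -4, -11, x + 51]].

Expanding det(xI - A) along the first row:
det(xI - A) = + (x - 53)·det([[x + 7, 13, -18], [0, x, 0], [-4, -11, x + 51]]) - (4)·det([[-19, 13, -18], [0, x, 0], [48, -11, x + 51]]) + (11)·det([[-19, x + 7, -18], [0, 0, 0], [48, -4, x + 51]]) - (-56)·det([[-19, x + 7, 13], [0, 0, x], [48, -4, -11]]).

Evaluating gives χ_A(x) = x^4 + 5x^3 - 25x^2 - 125x = x(x - 5)(x + 5)^2.

χ_A(x) = x(x - 5)(x + 5)^2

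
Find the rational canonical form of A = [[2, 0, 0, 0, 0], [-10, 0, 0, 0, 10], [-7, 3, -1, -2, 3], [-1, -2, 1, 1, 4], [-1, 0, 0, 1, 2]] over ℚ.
The invariant factors of A (the non-unit diagonal entries of the Smith normal form of xI - A over ℚ[x]) are x - 2, (x - 2)(x^3 - 3x + 5), each dividing the next. The characteristic polynomial is their product, (x - 2)^2(x^3 - 3x + 5).

The rational canonical form is the block-diagonal matrix of companion matrices C(f_i):
R = [[2, 0, 0, 0, 0], [0, 0, 0, 0, 10], [0, 1, 0, 0, -11], [0, 0, 1, 0, 3], [0, 0, 0, 1, 2]].

Note the characteristic polynomial does not split into linear factors over ℚ, so A has no Jordan form over ℚ; the rational canonical form exists over any field.

R = [[2, 0, 0, 0, 0], [0, 0, 0, 0, 10], [0, 1, 0, 0, -11], [0, 0, 1, 0, 3], [0, 0, 0, 1, 2]]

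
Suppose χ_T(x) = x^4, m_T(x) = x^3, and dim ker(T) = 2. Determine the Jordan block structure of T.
λ = 0: algebraic multiplicity 4 (exponent in χ_T), largest block size 3 (exponent in m_T), 2 blocks (geometric multiplicity). These force block sizes [3, 1].

Jordan blocks: (0, 3), (0, 1)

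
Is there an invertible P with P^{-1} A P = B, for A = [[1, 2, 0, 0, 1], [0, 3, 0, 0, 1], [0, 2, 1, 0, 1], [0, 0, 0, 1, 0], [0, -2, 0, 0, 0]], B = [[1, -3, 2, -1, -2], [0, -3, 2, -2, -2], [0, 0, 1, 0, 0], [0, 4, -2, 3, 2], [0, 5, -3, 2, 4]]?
Both have characteristic polynomial (x - 2)(x - 1)^4, but the minimal polynomial of A is (x - 2)(x - 1) while the minimal polynomial of B is (x - 2)(x - 1)^2. The minimal polynomial is a similarity invariant, so A and B are not similar.

No.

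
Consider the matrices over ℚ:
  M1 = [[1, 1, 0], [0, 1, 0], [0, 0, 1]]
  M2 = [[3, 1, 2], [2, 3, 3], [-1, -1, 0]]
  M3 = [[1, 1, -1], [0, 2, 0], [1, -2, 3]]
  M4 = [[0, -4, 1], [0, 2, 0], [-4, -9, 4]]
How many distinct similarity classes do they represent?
Characteristic polynomials: χ_{M1} = (x - 1)^3, χ_{M2} = (x - 2)^3, χ_{M3} = (x - 2)^3, χ_{M4} = (x - 2)^3.

{M1}: invariant factors x - 1, (x - 1)^2.

{M2, M3, M4}: invariant factors (x - 2)^3.

Matrices are similar if and only if their invariant-factor lists agree; the partition into similarity classes is {M1}, {M2, M3, M4}.

2 classes: {M1}, {M2, M3, M4}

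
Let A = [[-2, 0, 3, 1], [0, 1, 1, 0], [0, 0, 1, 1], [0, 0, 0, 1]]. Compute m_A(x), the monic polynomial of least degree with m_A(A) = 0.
The characteristic polynomial factors as (x - 1)^3(x + 2). The minimal polynomial is ∏(x - λ)^{k_λ} where k_λ is the size of the largest Jordan block at λ.

For λ = -2: rank(A + 2I) = 3, and the largest Jordan block has size 1 (the smallest k with rank((A + 2I)^k) = rank((A + 2I)^(k+1))).
For λ = 1: rank(A - I) = 3, and the largest Jordan block has size 3 (the smallest k with rank((A - I)^k) = rank((A - I)^(k+1))).

So m_A(x) = (x - 1)^3(x + 2).

m_A(x) = (x - 1)^3(x + 2)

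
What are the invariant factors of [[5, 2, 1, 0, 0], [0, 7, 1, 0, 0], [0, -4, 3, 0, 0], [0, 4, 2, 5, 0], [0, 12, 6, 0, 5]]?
x - 5, x - 5, x - 5, (x - 5)^2

The Jordan structure of A has elementary divisors (x - 5)^2, (x - 5), (x - 5), (x - 5). Arranging the block sizes at each eigenvalue in decreasing order and taking row products gives the invariant factors.

Invariant factors (smallest first, each dividing the next): x - 5, x - 5, x - 5, (x - 5)^2.

Check: the last factor (x - 5)^2 is the minimal polynomial, and the product (x - 5)^5 is the characteristic polynomial.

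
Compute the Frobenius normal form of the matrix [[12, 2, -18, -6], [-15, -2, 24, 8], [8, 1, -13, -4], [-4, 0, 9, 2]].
The invariant factors of A (the non-unit diagonal entries of the Smith normal form of xI - A over ℚ[x]) are (x + 1)(x^3 + 2x - 2), each dividing the next. The characteristic polynomial is their product, (x + 1)(x^3 + 2x - 2).

The rational canonical form is the block-diagonal matrix of companion matrices C(f_i):
R = [[0, 0, 0, 2], [1, 0, 0, 0], [0, 1, 0, -2], [0, 0, 1, -1]].

Note the characteristic polynomial does not split into linear factors over ℚ, so A has no Jordan form over ℚ; the rational canonical form exists over any field.

R = [[0, 0, 0, 2], [1, 0, 0, 0], [0, 1, 0, -2], [0, 0, 1, -1]]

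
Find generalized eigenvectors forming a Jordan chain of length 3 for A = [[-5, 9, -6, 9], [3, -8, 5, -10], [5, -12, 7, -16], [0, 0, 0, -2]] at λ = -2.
We seek v_1 ∈ ker((A + 2I)^3) \ ker((A + 2I)^2), then set v_{i+1} = (A + 2I) v_i.

One such chain is v_1 = [[2, 0, -1, 0]]^T, v_2 = [[0, 1, 1, 0]]^T, v_3 = [[3, -1, -3, 0]]^T. Check: (A + 2I) v_3 = [[0, 0, 0, 0]]^T = 0.

v_1 = [[2, 0, -1, 0]]^T, v_2 = [[0, 1, 1, 0]]^T, v_3 = [[3, -1, -3, 0]]^T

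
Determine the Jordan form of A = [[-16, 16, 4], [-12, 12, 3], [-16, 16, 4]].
The characteristic polynomial is det(xI - A) = x^3, so the eigenvalues are 0 (algebraic multiplicity 3).

For λ = 0: rank(A) = 1, rank(A^2) = 0. The eigenspace has dimension 3 - 1 = 2, so there are 2 Jordan blocks; the rank sequence gives block sizes [2, 1].

Assembling the blocks gives the Jordan form J above.

J = [[0, 1, 0], [0, 0, 0], [0, 0, 0]]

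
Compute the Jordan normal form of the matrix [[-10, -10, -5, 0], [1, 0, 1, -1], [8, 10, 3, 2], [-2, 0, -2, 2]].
J = [[-5, 0, 0, 0], [0, 0, 1, 0], [0, 0, 0, 0], [0, 0, 0, 0]]

The characteristic polynomial is det(xI - A) = x^3(x + 5), so the eigenvalues are -5 (algebraic multiplicity 1), 0 (algebraic multiplicity 3).

For λ = -5: algebraic multiplicity 1 gives one 1×1 block.

For λ = 0: rank(A) = 2, rank(A^2) = 1. The eigenspace has dimension 4 - 2 = 2, so there are 2 Jordan blocks; the rank sequence gives block sizes [2, 1].

Assembling the blocks gives the Jordan form J above.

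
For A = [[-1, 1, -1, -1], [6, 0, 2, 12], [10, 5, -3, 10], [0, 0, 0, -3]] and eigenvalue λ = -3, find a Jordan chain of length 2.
We seek v_1 ∈ ker((A + 3I)^2) \ ker(A + 3I), then set v_{i+1} = (A + 3I) v_i.

One such chain is v_1 = [[0, 0, -1, 0]]^T, v_2 = [[1, -2, 0, 0]]^T. Check: (A + 3I) v_2 = [[0, 0, 0, 0]]^T = 0.

v_1 = [[0, 0, -1, 0]]^T, v_2 = [[1, -2, 0, 0]]^T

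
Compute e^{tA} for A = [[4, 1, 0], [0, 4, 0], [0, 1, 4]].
A has Jordan form J = [[4, 1, 0], [0, 4, 0], [0, 0, 4]] with A = PJP^{-1}, so e^{tA} = P e^{tJ} P^{-1}.

For a Jordan block J_k(λ), e^{tJ_k(λ)} = e^{λt} · (I + tN + t^2 N^2/2! + ... + t^{k-1} N^{k-1}/(k-1)!) where N is the nilpotent superdiagonal part.

Assembling the blocks and conjugating back gives the entries of e^{tA} as shown above.

e^{tA} = [[e^{4*t}, t*e^{4*t}, 0], [0, e^{4*t}, 0], [0, t*e^{4*t}, e^{4*t}]]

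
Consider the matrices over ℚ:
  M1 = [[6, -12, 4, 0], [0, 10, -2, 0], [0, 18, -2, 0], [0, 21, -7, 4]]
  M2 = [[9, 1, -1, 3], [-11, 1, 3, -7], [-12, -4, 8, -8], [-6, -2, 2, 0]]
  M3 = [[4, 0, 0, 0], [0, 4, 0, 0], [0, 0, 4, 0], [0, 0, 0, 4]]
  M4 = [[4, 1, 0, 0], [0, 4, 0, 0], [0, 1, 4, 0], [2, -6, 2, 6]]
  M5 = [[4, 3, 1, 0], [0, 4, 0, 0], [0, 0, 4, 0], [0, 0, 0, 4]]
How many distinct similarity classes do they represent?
3 classes: {M1, M2, M4}, {M3}, {M5}

Characteristic polynomials: χ_{M1} = (x - 6)(x - 4)^3, χ_{M2} = (x - 6)(x - 4)^3, χ_{M3} = (x - 4)^4, χ_{M4} = (x - 6)(x - 4)^3, χ_{M5} = (x - 4)^4.

{M1, M2, M4}: invariant factors x - 4, (x - 6)(x - 4)^2.

{M3}: invariant factors x - 4, x - 4, x - 4, x - 4.

{M5}: invariant factors x - 4, x - 4, (x - 4)^2.

Matrices are similar if and only if their invariant-factor lists agree; the partition into similarity classes is {M1, M2, M4}, {M3}, {M5}.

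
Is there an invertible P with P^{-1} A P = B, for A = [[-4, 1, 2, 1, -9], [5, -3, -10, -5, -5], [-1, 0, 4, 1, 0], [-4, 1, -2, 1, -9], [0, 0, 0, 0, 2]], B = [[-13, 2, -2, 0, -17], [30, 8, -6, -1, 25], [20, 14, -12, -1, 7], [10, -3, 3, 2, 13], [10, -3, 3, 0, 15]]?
Yes.

Two matrices over a field are similar if and only if they have the same invariant factors.

Both A and B have characteristic polynomial (x - 2)^3(x + 3)^2 and minimal polynomial (x - 2)^2(x + 3)^2. Computing further, both have invariant factors x - 2, (x - 2)^2(x + 3)^2. Hence A and B are similar.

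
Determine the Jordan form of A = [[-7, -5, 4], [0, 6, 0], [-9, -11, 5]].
J = [[-1, 1, 0], [0, -1, 0], [0, 0, 6]]

The characteristic polynomial is det(xI - A) = (x - 6)(x + 1)^2, so the eigenvalues are -1 (algebraic multiplicity 2), 6 (algebraic multiplicity 1).

For λ = -1: rank(A + I) = 2, rank((A + I)^2) = 1. The eigenspace has dimension 3 - 2 = 1, so there is 1 Jordan block; the rank sequence gives block sizes [2].

For λ = 6: algebraic multiplicity 1 gives one 1×1 block.

Assembling the blocks gives the Jordan form J above.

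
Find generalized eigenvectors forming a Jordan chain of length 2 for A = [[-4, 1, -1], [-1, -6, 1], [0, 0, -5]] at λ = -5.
We seek v_1 ∈ ker((A + 5I)^2) \ ker(A + 5I), then set v_{i+1} = (A + 5I) v_i.

One such chain is v_1 = [[0, 2, 1]]^T, v_2 = [[1, -1, 0]]^T. Check: (A + 5I) v_2 = [[0, 0, 0]]^T = 0.

v_1 = [[0, 2, 1]]^T, v_2 = [[1, -1, 0]]^T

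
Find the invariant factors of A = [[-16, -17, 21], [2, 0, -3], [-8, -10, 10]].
(x + 2)^3

The Jordan structure of A has elementary divisors (x + 2)^3. Arranging the block sizes at each eigenvalue in decreasing order and taking row products gives the invariant factors.

Invariant factors (smallest first, each dividing the next): (x + 2)^3.

Check: the last factor (x + 2)^3 is the minimal polynomial, and the product (x + 2)^3 is the characteristic polynomial.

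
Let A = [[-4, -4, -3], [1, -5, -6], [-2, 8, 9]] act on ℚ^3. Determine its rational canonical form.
The invariant factors of A (the non-unit diagonal entries of the Smith normal form of xI - A over ℚ[x]) are (x - 3)(x^2 + 3x - 6), each dividing the next. The characteristic polynomial is their product, (x - 3)(x^2 + 3x - 6).

The rational canonical form is the block-diagonal matrix of companion matrices C(f_i):
R = [[0, 0, -18], [1, 0, 15], [0, 1, 0]].

Note the characteristic polynomial does not split into linear factors over ℚ, so A has no Jordan form over ℚ; the rational canonical form exists over any field.

R = [[0, 0, -18], [1, 0, 15], [0, 1, 0]]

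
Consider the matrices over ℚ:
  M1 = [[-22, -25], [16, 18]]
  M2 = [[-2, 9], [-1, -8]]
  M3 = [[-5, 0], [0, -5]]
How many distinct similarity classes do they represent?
3 classes: {M1}, {M2}, {M3}

Characteristic polynomials: χ_{M1} = (x + 2)^2, χ_{M2} = (x + 5)^2, χ_{M3} = (x + 5)^2.

{M1}: invariant factors (x + 2)^2.

{M2}: invariant factors (x + 5)^2.

{M3}: invariant factors x + 5, x + 5.

Matrices are similar if and only if their invariant-factor lists agree; the partition into similarity classes is {M1}, {M2}, {M3}.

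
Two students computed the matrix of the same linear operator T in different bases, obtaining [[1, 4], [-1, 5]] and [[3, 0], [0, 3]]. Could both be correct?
Both have characteristic polynomial (x - 3)^2, but the minimal polynomial of A is (x - 3)^2 while the minimal polynomial of B is x - 3. The minimal polynomial is a similarity invariant, so A and B are not similar.

No.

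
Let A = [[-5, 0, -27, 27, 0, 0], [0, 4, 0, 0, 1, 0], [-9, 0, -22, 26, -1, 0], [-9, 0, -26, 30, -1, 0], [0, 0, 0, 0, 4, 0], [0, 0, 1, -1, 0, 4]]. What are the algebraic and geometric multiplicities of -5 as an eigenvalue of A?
algebraic multiplicity 1, geometric multiplicity 1

The characteristic polynomial is (x - 4)^5(x + 5), so the factor x + 5 appears with exponent 1: the algebraic multiplicity is 1.

rank(A + 5I) = 5, so the eigenspace has dimension 6 - 5 = 1: the geometric multiplicity is 1.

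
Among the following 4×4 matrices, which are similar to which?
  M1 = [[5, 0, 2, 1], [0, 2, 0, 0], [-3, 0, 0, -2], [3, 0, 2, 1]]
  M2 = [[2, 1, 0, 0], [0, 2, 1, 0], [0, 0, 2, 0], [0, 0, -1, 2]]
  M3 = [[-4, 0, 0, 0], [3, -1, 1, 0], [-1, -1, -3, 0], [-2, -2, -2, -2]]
Characteristic polynomials: χ_{M1} = (x - 2)^4, χ_{M2} = (x - 2)^4, χ_{M3} = (x + 2)^3(x + 4).

{M1, M2}: invariant factors x - 2, (x - 2)^3.

{M3}: invariant factors x + 2, (x + 2)^2(x + 4).

Matrices are similar if and only if their invariant-factor lists agree; the partition into similarity classes is {M1, M2}, {M3}.

2 classes: {M1, M2}, {M3}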